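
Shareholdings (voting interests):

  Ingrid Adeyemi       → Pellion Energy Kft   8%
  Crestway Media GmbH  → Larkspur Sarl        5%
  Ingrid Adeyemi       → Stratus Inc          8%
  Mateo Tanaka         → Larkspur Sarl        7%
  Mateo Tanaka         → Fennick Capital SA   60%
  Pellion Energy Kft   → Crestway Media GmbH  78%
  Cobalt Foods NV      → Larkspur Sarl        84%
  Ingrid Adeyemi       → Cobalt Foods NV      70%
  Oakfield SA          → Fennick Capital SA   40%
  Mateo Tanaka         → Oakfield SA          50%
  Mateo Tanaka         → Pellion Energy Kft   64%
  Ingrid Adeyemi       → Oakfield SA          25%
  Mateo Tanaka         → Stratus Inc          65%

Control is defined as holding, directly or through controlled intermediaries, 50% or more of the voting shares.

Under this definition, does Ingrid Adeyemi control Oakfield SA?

No

Ingrid holds 70% of Cobalt, so Ingrid controls Cobalt.
Cobalt holds 84% of Larkspur, so Ingrid controls Larkspur.
In Oakfield, Ingrid's side holds only 25%, not ≥ 50%.
So Ingrid does not control Oakfield.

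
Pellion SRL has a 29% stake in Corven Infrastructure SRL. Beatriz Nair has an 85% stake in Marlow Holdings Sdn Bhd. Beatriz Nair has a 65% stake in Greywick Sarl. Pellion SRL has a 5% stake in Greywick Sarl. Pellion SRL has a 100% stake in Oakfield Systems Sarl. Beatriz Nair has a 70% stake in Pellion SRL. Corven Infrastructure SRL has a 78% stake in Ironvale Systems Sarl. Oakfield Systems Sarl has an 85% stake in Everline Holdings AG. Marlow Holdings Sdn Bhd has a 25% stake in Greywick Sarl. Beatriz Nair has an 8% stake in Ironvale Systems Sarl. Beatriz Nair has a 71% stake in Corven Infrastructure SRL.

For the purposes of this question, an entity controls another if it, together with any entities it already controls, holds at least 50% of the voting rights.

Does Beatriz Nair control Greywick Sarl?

Beatriz holds 85% of Marlow, so Beatriz controls Marlow.
Beatriz holds 70% of Pellion, so Beatriz controls Pellion.
Pellion and Marlow and Beatriz together hold 5% + 25% + 65% = 95% of Greywick, so Beatriz controls Greywick.

Yes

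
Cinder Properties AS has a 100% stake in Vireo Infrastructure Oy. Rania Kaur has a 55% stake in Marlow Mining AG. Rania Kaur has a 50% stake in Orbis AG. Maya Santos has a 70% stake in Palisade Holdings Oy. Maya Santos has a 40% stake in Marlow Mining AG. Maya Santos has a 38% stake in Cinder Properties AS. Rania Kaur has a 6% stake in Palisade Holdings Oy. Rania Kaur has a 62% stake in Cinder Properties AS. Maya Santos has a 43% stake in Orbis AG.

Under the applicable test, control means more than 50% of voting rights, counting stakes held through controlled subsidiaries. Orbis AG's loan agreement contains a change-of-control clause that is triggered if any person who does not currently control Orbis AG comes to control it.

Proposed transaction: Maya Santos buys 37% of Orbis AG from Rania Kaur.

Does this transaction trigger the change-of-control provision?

Yes

The purchase adds only to Maya's holdings (Rania's stake shrinks), so Maya is the only person who could newly come to control Orbis.
Maya holds 70% of Palisade, so Maya controls Palisade.
In Orbis, Maya's side holds only 43%, not > 50%.
So before the transaction, Maya does not control Orbis.
After the purchase, Maya's direct stake in Orbis rises to 43% + 37% = 80%, and Rania's stake falls to 13%.
Maya holds 80% of Orbis, so Maya controls Orbis.
Maya did not control Orbis before and does after, so the clause is triggered.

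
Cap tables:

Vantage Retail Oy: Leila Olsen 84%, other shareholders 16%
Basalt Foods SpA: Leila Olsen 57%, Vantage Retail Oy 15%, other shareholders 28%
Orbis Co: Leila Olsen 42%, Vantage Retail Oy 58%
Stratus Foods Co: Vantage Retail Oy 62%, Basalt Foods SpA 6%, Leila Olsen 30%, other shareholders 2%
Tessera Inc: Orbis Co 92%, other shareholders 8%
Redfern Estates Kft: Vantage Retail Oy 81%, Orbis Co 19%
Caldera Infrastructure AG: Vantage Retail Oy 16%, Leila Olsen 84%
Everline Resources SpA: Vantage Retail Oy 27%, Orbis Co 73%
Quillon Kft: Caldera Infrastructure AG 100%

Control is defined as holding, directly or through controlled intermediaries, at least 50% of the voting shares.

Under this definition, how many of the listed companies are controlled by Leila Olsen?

9

Leila holds 84% of Vantage, so Leila controls Vantage.
Leila and Vantage together hold 57% + 15% = 72% of Basalt, so Leila controls Basalt.
Leila and Vantage together hold 42% + 58% = 100% of Orbis, so Leila controls Orbis.
Vantage and Basalt and Leila together hold 62% + 6% + 30% = 98% of Stratus, so Leila controls Stratus.
Orbis holds 92% of Tessera, so Leila controls Tessera.
Vantage and Orbis together hold 81% + 19% = 100% of Redfern, so Leila controls Redfern.
Vantage and Leila together hold 16% + 84% = 100% of Caldera, so Leila controls Caldera.
Vantage and Orbis together hold 27% + 73% = 100% of Everline, so Leila controls Everline.
Caldera holds 100% of Quillon, so Leila controls Quillon.
Leila controls 9 companies.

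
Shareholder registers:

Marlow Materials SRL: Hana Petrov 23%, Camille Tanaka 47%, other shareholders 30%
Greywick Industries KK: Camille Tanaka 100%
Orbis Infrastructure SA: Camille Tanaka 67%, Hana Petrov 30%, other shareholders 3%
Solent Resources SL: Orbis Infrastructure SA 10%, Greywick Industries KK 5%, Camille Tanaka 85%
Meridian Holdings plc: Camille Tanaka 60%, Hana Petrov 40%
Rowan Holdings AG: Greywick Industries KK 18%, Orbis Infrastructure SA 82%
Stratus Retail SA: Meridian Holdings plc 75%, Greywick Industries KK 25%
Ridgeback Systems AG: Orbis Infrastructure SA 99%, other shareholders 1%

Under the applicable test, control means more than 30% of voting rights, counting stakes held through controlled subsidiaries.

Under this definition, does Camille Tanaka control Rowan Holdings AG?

Camille holds 100% of Greywick, so Camille controls Greywick.
Camille holds 67% of Orbis, so Camille controls Orbis.
Greywick and Orbis together hold 18% + 82% = 100% of Rowan, so Camille controls Rowan.

Yes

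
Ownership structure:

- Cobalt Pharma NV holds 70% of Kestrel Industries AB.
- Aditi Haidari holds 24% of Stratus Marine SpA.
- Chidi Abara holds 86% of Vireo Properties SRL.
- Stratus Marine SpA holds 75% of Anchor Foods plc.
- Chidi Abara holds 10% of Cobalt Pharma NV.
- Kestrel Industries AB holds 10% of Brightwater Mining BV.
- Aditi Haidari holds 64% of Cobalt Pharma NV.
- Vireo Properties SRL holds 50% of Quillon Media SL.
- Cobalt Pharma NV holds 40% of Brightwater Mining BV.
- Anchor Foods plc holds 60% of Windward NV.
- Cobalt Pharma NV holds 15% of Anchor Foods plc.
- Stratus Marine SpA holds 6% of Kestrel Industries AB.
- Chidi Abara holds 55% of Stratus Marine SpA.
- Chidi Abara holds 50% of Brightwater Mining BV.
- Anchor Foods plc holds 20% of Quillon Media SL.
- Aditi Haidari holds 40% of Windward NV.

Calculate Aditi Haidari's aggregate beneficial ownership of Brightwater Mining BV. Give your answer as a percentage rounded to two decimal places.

Aditi reaches Brightwater along 3 paths.
Via Cobalt: 64% × 40% = 25.6%.
Via Stratus → Kestrel: 24% × 6% × 10% = 0.144%.
Via Cobalt → Kestrel: 64% × 70% × 10% = 4.48%.
Total: 25.6% + 0.144% + 4.48% = 30.224%.
Rounded: 30.22%.

30.22%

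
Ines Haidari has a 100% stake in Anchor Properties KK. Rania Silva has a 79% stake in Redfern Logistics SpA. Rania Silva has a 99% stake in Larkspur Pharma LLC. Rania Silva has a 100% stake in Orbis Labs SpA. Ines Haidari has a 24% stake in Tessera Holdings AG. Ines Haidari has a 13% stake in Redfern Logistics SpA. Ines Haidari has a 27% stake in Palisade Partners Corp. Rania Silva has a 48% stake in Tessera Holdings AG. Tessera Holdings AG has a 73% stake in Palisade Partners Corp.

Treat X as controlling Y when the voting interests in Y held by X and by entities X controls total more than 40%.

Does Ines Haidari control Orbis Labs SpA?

Ines holds 100% of Anchor, so Ines controls Anchor.
Neither Ines nor any entity Ines controls holds any voting interest in Orbis.
So Ines does not control Orbis.

No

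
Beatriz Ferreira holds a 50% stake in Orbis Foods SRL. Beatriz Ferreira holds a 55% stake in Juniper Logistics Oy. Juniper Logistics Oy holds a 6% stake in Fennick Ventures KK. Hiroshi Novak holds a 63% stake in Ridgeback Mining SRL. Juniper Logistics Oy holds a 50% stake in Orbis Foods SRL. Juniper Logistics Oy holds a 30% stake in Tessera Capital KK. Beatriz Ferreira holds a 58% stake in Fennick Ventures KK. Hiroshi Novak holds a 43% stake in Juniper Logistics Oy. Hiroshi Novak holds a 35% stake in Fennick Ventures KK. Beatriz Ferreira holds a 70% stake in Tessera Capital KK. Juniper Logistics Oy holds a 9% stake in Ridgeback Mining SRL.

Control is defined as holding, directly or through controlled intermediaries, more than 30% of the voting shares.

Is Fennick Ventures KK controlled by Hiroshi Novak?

Yes

Hiroshi holds 43% of Juniper, so Hiroshi controls Juniper.
Hiroshi and Juniper together hold 35% + 6% = 41% of Fennick, so Hiroshi controls Fennick.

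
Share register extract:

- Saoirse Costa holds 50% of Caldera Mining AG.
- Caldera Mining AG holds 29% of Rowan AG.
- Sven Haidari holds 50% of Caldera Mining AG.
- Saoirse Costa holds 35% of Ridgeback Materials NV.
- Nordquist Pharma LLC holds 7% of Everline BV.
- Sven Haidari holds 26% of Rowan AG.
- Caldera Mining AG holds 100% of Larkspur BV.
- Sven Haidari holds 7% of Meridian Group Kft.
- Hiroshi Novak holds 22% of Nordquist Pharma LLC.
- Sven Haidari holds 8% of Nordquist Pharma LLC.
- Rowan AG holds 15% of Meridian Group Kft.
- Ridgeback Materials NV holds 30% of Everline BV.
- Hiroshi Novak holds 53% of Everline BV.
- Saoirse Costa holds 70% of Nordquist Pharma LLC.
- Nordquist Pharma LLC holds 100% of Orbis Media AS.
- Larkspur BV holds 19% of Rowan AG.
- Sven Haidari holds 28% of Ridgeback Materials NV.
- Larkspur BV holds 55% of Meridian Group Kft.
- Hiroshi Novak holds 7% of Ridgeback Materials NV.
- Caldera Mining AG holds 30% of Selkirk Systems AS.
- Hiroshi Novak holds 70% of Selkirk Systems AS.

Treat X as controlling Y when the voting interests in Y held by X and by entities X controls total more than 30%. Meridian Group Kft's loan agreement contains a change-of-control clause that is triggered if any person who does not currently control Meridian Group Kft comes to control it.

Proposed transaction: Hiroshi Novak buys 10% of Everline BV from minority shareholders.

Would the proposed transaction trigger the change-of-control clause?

The purchase changes only Hiroshi's holdings, so Hiroshi is the only person who could newly come to control Meridian.
Hiroshi holds 70% of Selkirk, so Hiroshi controls Selkirk.
Hiroshi holds 53% of Everline, so Hiroshi controls Everline.
Neither Hiroshi nor any entity Hiroshi controls holds any voting interest in Meridian.
So before the transaction, Hiroshi does not control Meridian.
After the purchase, Hiroshi's direct stake in Everline rises to 53% + 10% = 63%.
Hiroshi holds 63% of Everline, so Hiroshi controls Everline.
After the transaction, neither Hiroshi nor any entity Hiroshi controls holds a voting interest in Meridian, so Hiroshi still does not control it.
No new person acquires control, so the clause is not triggered.

No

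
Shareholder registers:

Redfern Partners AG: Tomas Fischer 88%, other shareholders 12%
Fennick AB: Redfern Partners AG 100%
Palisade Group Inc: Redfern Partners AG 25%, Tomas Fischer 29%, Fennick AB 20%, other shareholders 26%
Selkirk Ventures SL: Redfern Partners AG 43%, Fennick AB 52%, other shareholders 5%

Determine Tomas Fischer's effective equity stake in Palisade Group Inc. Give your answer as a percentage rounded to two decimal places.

Tomas reaches Palisade along 3 paths.
Via Redfern: 88% × 25% = 22%.
Direct stake: 29% = 29%.
Via Redfern → Fennick: 88% × 100% × 20% = 17.6%.
Total: 22% + 29% + 17.6% = 68.6%.
Rounded: 68.60%.

68.60%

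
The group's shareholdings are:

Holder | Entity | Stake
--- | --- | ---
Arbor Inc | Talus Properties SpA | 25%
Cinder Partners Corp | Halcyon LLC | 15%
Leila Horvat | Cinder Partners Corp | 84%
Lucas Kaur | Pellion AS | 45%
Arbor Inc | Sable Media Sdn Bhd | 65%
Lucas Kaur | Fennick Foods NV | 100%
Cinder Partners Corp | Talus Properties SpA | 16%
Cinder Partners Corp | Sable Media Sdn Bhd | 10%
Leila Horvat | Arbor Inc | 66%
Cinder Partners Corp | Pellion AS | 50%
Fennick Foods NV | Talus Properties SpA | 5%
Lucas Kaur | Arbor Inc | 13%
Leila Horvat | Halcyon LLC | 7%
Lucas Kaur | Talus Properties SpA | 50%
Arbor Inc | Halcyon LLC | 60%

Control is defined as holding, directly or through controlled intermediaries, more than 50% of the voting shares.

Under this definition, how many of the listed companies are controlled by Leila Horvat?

Leila holds 66% of Arbor, so Leila controls Arbor.
Leila holds 84% of Cinder, so Leila controls Cinder.
Arbor and Leila and Cinder together hold 60% + 7% + 15% = 82% of Halcyon, so Leila controls Halcyon.
Arbor and Cinder together hold 65% + 10% = 75% of Sable, so Leila controls Sable.
No other company's threshold is met.
Leila controls 4 companies.

4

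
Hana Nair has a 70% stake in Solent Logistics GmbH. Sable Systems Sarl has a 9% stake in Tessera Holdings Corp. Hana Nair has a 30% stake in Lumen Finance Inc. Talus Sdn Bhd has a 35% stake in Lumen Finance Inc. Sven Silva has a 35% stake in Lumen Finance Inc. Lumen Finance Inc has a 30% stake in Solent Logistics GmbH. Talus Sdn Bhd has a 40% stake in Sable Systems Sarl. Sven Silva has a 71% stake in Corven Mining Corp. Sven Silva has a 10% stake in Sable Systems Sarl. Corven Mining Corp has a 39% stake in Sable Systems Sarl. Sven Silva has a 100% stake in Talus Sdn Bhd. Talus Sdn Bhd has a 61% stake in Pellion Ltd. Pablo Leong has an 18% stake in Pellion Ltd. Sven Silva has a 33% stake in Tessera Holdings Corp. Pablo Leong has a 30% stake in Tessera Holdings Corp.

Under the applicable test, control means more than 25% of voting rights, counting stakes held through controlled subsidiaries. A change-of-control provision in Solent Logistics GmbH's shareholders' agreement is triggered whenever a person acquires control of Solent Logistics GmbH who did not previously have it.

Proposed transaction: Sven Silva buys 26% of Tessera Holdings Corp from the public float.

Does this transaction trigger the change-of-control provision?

No

The purchase changes only Sven's holdings, so Sven is the only person who could newly come to control Solent.
Sven holds 100% of Talus, so Sven controls Talus.
Talus and Sven together hold 35% + 35% = 70% of Lumen, so Sven controls Lumen.
Lumen holds 30% of Solent, so Sven controls Solent.
So Sven already controls Solent before the transaction.
After the purchase, Sven's direct stake in Tessera rises to 33% + 26% = 59%.
Sven controlled Solent already, so this is not a new person acquiring control; every other person's position is unchanged or reduced.
No new person acquires control, so the clause is not triggered.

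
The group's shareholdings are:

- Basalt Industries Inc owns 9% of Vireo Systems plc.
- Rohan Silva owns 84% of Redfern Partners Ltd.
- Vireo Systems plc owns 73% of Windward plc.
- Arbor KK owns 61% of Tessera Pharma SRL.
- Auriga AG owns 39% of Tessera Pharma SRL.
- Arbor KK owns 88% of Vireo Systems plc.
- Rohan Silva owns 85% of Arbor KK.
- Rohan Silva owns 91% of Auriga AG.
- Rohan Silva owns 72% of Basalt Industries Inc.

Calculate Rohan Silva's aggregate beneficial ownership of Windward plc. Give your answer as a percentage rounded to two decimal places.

Rohan reaches Windward along 2 paths.
Via Arbor → Vireo: 85% × 88% × 73% = 54.604%.
Via Basalt → Vireo: 72% × 9% × 73% = 4.7304%.
Total: 54.604% + 4.7304% = 59.3344%.
Rounded: 59.33%.

59.33%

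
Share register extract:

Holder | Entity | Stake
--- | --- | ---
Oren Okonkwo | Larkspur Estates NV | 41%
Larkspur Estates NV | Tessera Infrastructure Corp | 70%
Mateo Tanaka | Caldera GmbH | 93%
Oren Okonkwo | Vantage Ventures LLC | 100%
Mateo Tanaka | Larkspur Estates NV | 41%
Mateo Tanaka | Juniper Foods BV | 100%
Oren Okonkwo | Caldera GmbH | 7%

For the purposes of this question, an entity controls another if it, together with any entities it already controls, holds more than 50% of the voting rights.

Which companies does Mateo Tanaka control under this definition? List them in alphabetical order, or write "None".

Caldera GmbH, Juniper Foods BV

Mateo holds 93% of Caldera, so Mateo controls Caldera.
Mateo holds 100% of Juniper, so Mateo controls Juniper.
No other company's threshold is met.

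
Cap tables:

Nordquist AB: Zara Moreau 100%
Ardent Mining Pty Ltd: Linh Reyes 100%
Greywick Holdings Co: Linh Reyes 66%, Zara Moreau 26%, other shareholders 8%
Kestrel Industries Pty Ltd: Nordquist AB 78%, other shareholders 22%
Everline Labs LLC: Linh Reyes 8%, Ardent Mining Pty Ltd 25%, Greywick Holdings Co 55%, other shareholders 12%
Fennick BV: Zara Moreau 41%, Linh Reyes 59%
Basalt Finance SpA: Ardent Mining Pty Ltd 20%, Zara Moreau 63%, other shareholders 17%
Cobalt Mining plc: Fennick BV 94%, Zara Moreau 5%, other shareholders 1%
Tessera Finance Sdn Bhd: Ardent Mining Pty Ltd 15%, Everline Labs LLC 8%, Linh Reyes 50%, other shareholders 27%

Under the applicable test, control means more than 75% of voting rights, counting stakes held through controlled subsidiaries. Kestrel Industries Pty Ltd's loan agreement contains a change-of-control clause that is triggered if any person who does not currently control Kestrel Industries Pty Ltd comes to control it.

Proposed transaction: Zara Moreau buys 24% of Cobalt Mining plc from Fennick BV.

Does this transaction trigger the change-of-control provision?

The purchase adds only to Zara's holdings (Fennick's stake shrinks), so Zara is the only person who could newly come to control Kestrel.
Zara holds 100% of Nordquist, so Zara controls Nordquist.
Nordquist holds 78% of Kestrel, so Zara controls Kestrel.
So Zara already controls Kestrel before the transaction.
After the purchase, Zara's direct stake in Cobalt rises to 5% + 24% = 29%, and Fennick's stake falls to 70%.
Zara controlled Kestrel already, so this is not a new person acquiring control; every other person's position is unchanged or reduced.
No new person acquires control, so the clause is not triggered.

No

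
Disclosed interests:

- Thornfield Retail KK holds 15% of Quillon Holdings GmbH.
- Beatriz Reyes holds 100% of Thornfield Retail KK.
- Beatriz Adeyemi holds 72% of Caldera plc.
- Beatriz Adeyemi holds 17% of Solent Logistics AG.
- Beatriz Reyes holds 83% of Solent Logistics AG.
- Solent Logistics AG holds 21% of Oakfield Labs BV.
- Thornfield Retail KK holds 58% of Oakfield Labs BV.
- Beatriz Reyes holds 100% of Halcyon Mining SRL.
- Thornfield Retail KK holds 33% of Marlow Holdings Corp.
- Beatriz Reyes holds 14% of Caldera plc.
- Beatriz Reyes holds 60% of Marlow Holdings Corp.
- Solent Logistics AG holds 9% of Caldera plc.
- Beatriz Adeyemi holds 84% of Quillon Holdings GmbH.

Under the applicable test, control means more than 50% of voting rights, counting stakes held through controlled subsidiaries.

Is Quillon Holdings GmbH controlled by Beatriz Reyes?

No

Beatriz Reyes holds 100% of Thornfield, so Beatriz Reyes controls Thornfield.
Beatriz Reyes holds 83% of Solent, so Beatriz Reyes controls Solent.
Solent and Thornfield together hold 21% + 58% = 79% of Oakfield, so Beatriz Reyes controls Oakfield.
Beatriz Reyes holds 100% of Halcyon, so Beatriz Reyes controls Halcyon.
Thornfield and Beatriz Reyes together hold 33% + 60% = 93% of Marlow, so Beatriz Reyes controls Marlow.
In Quillon, Beatriz Reyes's side holds only 15%, not > 50%.
So Beatriz Reyes does not control Quillon.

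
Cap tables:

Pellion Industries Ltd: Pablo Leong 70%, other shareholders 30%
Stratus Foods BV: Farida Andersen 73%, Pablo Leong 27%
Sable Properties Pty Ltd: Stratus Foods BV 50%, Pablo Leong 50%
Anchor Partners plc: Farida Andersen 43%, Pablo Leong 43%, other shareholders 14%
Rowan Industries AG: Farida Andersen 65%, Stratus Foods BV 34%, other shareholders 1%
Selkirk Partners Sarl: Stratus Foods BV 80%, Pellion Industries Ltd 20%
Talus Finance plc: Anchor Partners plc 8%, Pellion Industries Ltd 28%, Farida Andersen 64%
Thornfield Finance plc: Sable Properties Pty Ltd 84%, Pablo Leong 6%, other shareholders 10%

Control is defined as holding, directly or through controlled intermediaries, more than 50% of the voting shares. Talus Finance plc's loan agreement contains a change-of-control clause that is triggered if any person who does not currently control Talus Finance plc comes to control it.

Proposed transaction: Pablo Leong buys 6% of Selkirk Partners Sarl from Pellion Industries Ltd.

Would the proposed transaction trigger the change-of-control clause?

No

The purchase adds only to Pablo's holdings (Pellion's stake shrinks), so Pablo is the only person who could newly come to control Talus.
Pablo holds 70% of Pellion, so Pablo controls Pellion.
In Talus, Pablo's side holds only 28%, not > 50%.
So before the transaction, Pablo does not control Talus.
After the purchase, Pablo holds 6% of Selkirk directly, and Pellion's stake falls to 14%.
Pablo's side now holds 14% + 6% = 20% of Selkirk, not > 50%, so Pablo still does not control Selkirk.
After the transaction, Pablo's side holds 28% of Talus, not > 50%, so Pablo still does not control Talus.
No new person acquires control, so the clause is not triggered.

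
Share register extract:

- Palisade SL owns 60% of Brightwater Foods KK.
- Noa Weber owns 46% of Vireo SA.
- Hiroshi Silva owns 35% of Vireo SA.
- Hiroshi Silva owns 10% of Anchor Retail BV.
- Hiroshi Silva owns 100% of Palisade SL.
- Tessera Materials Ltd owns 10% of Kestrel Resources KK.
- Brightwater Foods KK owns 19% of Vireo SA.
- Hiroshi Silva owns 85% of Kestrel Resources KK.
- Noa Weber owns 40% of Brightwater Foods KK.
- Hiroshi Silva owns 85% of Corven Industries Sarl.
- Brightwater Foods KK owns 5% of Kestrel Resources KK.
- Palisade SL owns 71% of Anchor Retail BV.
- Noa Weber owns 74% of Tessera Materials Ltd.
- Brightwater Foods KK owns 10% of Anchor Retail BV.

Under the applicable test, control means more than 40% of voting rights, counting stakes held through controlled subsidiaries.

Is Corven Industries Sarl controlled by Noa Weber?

No

Noa holds 74% of Tessera, so Noa controls Tessera.
Noa holds 46% of Vireo, so Noa controls Vireo.
Neither Noa nor any entity Noa controls holds any voting interest in Corven.
So Noa does not control Corven.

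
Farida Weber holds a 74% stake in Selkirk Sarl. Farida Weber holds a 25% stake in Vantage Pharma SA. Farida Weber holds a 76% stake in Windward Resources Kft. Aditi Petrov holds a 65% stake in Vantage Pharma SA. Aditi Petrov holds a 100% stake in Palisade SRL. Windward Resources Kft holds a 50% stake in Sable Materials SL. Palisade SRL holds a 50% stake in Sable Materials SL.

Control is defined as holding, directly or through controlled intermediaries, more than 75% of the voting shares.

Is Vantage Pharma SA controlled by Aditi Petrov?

No

Aditi holds 100% of Palisade, so Aditi controls Palisade.
In Vantage, Aditi's side holds only 65%, not > 75%.
So Aditi does not control Vantage.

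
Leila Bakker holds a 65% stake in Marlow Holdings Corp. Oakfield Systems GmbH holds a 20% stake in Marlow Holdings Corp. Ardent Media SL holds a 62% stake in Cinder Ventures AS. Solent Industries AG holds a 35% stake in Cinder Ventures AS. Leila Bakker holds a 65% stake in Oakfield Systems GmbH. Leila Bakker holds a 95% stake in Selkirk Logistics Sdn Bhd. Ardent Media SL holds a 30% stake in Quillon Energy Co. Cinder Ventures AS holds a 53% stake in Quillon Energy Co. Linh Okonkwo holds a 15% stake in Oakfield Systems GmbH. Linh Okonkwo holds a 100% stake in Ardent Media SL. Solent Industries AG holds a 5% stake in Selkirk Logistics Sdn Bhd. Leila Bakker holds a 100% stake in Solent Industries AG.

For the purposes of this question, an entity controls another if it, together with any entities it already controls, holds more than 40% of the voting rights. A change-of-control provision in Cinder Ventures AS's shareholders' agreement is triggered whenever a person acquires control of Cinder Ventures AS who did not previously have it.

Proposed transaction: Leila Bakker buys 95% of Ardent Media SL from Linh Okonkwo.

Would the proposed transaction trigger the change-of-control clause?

The purchase adds only to Leila's holdings (Linh's stake shrinks), so Leila is the only person who could newly come to control Cinder.
Leila holds 100% of Solent, so Leila controls Solent.
Leila holds 65% of Oakfield, so Leila controls Oakfield.
Solent and Leila together hold 5% + 95% = 100% of Selkirk, so Leila controls Selkirk.
Leila and Oakfield together hold 65% + 20% = 85% of Marlow, so Leila controls Marlow.
In Cinder, Leila's side holds only 35%, not > 40%.
So before the transaction, Leila does not control Cinder.
After the purchase, Leila holds 95% of Ardent directly, and Linh's stake falls to 5%.
Leila holds 95% of Ardent, so Leila controls Ardent.
Solent and Ardent together hold 35% + 62% = 97% of Cinder, so Leila controls Cinder.
Leila did not control Cinder before and does after, so the clause is triggered.

Yes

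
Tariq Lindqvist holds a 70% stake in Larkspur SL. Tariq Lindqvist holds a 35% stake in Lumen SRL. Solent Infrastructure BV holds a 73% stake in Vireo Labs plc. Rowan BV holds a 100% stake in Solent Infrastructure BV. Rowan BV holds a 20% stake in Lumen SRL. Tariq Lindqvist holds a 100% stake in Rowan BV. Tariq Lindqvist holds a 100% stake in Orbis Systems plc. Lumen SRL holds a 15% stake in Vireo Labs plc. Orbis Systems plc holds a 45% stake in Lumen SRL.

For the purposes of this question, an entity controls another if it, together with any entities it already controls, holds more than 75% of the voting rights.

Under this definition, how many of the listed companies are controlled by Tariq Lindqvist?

Tariq holds 100% of Rowan, so Tariq controls Rowan.
Tariq holds 100% of Orbis, so Tariq controls Orbis.
Rowan and Orbis and Tariq together hold 20% + 45% + 35% = 100% of Lumen, so Tariq controls Lumen.
Rowan holds 100% of Solent, so Tariq controls Solent.
Lumen and Solent together hold 15% + 73% = 88% of Vireo, so Tariq controls Vireo.
No other company's threshold is met.
Tariq controls 5 companies.

5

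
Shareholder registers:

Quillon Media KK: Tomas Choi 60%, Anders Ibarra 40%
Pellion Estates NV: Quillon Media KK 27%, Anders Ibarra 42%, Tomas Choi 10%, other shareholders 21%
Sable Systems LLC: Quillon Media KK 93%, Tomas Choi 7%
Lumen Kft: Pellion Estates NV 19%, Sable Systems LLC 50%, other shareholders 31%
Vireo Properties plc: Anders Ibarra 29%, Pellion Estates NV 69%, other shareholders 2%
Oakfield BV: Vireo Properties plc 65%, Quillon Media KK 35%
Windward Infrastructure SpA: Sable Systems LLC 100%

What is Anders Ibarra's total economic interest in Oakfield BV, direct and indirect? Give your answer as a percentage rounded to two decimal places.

56.53%

Anders reaches Oakfield along 4 paths.
Via Vireo: 29% × 65% = 18.85%.
Via Quillon → Pellion → Vireo: 40% × 27% × 69% × 65% = 4.8438%.
Via Pellion → Vireo: 42% × 69% × 65% = 18.837%.
Via Quillon: 40% × 35% = 14%.
Total: 18.85% + 4.8438% + 18.837% + 14% = 56.5308%.
Rounded: 56.53%.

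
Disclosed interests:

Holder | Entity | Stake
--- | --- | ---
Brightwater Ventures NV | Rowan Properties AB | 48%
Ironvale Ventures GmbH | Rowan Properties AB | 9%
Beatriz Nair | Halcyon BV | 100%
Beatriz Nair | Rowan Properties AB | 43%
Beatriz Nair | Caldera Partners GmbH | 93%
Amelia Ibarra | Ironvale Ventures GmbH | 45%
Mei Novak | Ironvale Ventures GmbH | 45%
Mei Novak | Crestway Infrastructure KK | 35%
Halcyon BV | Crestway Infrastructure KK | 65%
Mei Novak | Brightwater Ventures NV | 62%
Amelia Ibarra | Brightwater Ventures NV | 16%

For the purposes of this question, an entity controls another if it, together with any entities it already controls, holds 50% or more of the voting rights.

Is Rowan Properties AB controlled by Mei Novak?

Mei holds 62% of Brightwater, so Mei controls Brightwater.
In Rowan, Mei's side holds only 48%, not ≥ 50%.
So Mei does not control Rowan.

No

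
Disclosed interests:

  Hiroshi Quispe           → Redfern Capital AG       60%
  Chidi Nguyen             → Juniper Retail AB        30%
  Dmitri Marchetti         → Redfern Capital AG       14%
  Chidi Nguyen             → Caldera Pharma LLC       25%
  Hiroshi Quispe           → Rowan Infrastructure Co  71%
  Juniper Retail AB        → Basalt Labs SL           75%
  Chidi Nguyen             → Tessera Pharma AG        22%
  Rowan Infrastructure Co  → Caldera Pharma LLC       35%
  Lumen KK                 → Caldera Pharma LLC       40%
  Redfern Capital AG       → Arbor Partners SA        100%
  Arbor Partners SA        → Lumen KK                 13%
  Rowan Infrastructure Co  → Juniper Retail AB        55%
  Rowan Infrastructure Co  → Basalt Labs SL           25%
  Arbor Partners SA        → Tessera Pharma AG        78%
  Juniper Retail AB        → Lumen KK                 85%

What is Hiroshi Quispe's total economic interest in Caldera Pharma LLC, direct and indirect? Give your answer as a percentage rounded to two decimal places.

41.25%

Hiroshi reaches Caldera along 3 paths.
Via Rowan → Juniper → Lumen: 71% × 55% × 85% × 40% = 13.277%.
Via Redfern → Arbor → Lumen: 60% × 100% × 13% × 40% = 3.12%.
Via Rowan: 71% × 35% = 24.85%.
Total: 13.277% + 3.12% + 24.85% = 41.247%.
Rounded: 41.25%.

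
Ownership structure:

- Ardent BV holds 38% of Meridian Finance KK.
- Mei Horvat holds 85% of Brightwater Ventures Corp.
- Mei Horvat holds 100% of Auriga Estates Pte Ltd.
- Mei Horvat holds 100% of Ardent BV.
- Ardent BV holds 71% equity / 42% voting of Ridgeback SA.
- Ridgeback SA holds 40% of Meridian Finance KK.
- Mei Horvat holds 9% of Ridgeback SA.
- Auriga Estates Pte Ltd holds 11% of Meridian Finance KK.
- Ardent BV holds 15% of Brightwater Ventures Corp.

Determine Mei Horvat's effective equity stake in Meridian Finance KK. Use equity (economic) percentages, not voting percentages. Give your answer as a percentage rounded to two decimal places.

Mei reaches Meridian along 4 paths.
Via Ardent → Ridgeback: 100% × 71% × 40% = 28.4%.
Via Ridgeback: 9% × 40% = 3.6%.
Via Auriga: 100% × 11% = 11%.
Via Ardent: 100% × 38% = 38%.
Total: 28.4% + 3.6% + 11% + 38% = 81%.
Rounded: 81.00%.

81.00%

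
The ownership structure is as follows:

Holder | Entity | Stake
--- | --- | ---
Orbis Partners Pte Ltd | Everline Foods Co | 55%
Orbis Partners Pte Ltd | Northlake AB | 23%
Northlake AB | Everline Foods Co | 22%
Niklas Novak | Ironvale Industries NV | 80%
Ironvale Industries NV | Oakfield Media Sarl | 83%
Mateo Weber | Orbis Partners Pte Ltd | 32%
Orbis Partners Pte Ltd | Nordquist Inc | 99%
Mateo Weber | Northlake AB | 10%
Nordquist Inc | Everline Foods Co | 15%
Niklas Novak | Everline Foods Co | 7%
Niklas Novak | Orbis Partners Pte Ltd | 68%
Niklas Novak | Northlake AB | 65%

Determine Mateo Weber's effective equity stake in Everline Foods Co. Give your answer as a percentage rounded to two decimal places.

26.17%

Mateo reaches Everline along 4 paths.
Via Orbis → Nordquist: 32% × 99% × 15% = 4.752%.
Via Orbis: 32% × 55% = 17.6%.
Via Orbis → Northlake: 32% × 23% × 22% = 1.6192%.
Via Northlake: 10% × 22% = 2.2%.
Total: 4.752% + 17.6% + 1.6192% + 2.2% = 26.1712%.
Rounded: 26.17%.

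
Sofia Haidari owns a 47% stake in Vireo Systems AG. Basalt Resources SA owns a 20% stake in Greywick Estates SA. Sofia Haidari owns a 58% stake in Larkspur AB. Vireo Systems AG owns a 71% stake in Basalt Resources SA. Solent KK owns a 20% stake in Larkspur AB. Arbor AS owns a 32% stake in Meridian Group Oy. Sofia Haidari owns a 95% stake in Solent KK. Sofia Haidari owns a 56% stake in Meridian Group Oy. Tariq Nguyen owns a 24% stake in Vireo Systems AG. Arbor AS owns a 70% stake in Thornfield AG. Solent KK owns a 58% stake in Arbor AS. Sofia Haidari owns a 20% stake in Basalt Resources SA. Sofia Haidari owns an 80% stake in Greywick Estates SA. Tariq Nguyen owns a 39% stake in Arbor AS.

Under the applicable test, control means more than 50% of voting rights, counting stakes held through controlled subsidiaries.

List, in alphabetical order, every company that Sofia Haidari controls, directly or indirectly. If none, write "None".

Sofia holds 95% of Solent, so Sofia controls Solent.
Solent holds 58% of Arbor, so Sofia controls Arbor.
Sofia and Solent together hold 58% + 20% = 78% of Larkspur, so Sofia controls Larkspur.
Sofia and Arbor together hold 56% + 32% = 88% of Meridian, so Sofia controls Meridian.
Arbor holds 70% of Thornfield, so Sofia controls Thornfield.
Sofia holds 80% of Greywick, so Sofia controls Greywick.
No other company's threshold is met.

Arbor AS, Greywick Estates SA, Larkspur AB, Meridian Group Oy, Solent KK, Thornfield AG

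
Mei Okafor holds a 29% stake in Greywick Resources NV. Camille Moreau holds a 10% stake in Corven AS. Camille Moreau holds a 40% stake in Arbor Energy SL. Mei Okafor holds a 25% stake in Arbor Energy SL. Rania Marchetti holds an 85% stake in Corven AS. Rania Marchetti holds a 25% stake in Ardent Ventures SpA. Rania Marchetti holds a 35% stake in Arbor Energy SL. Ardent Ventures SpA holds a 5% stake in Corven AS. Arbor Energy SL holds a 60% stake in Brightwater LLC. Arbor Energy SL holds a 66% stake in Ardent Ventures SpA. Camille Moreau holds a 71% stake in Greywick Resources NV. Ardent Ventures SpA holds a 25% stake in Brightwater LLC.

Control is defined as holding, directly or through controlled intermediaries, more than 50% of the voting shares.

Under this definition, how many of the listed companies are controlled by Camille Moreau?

Camille holds 71% of Greywick, so Camille controls Greywick.
No other company's threshold is met.
Camille controls 1 company.

1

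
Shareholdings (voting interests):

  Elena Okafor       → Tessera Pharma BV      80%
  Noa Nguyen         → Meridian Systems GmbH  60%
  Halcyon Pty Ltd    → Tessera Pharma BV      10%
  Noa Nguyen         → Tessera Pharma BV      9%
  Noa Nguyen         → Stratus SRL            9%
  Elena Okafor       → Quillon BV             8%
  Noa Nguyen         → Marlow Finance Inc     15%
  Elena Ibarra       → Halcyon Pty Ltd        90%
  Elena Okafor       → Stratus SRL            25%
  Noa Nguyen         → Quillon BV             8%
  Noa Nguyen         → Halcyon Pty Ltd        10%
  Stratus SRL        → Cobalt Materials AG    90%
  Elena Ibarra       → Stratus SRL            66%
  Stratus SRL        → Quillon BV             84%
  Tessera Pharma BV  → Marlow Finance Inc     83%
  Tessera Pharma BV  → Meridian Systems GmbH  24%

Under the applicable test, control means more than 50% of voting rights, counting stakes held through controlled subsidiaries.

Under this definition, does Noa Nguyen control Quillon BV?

No

Noa holds 60% of Meridian, so Noa controls Meridian.
In Quillon, Noa's side holds only 8%, not > 50%.
So Noa does not control Quillon.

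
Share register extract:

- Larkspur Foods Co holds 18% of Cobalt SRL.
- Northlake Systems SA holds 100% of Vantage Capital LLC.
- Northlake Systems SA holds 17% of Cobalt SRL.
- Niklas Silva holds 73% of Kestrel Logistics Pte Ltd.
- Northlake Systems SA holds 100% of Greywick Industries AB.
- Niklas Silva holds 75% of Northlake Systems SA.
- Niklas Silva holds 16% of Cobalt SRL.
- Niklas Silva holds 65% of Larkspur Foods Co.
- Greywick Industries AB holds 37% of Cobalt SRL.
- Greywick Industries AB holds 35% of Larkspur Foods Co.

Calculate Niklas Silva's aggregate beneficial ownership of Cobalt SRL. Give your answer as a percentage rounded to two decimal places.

72.93%

Niklas reaches Cobalt along 5 paths.
Direct stake: 16% = 16%.
Via Northlake: 75% × 17% = 12.75%.
Via Northlake → Greywick: 75% × 100% × 37% = 27.75%.
Via Northlake → Greywick → Larkspur: 75% × 100% × 35% × 18% = 4.725%.
Via Larkspur: 65% × 18% = 11.7%.
Total: 16% + 12.75% + 27.75% + 4.725% + 11.7% = 72.925%.
Rounded: 72.93%.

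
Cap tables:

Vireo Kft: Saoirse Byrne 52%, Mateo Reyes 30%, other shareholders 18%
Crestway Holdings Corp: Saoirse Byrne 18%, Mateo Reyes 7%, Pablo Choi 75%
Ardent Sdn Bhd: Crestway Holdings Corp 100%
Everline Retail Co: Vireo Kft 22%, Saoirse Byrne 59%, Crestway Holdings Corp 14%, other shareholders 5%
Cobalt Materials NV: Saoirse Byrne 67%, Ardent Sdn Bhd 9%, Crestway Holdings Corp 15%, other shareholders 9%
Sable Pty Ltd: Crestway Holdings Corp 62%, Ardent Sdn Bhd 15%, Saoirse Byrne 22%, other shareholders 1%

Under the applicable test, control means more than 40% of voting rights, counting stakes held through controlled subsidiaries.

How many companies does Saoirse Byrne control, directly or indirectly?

3

Saoirse holds 52% of Vireo, so Saoirse controls Vireo.
Vireo and Saoirse together hold 22% + 59% = 81% of Everline, so Saoirse controls Everline.
Saoirse holds 67% of Cobalt, so Saoirse controls Cobalt.
No other company's threshold is met.
Saoirse controls 3 companies.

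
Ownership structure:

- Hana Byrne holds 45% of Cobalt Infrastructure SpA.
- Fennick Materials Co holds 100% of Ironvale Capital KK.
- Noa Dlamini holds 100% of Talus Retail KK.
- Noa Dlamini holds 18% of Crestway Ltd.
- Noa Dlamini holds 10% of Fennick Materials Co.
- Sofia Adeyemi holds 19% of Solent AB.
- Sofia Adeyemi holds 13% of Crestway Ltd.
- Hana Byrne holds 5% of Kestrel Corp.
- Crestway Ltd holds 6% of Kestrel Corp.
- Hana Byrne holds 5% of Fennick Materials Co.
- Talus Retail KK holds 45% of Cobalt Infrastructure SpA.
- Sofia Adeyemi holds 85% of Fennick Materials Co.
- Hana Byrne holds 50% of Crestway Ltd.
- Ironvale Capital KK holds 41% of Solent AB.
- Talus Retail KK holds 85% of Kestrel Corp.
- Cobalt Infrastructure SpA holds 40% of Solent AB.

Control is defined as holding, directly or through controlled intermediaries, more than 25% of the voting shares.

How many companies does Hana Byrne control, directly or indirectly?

3

Hana holds 50% of Crestway, so Hana controls Crestway.
Hana holds 45% of Cobalt, so Hana controls Cobalt.
Cobalt holds 40% of Solent, so Hana controls Solent.
No other company's threshold is met.
Hana controls 3 companies.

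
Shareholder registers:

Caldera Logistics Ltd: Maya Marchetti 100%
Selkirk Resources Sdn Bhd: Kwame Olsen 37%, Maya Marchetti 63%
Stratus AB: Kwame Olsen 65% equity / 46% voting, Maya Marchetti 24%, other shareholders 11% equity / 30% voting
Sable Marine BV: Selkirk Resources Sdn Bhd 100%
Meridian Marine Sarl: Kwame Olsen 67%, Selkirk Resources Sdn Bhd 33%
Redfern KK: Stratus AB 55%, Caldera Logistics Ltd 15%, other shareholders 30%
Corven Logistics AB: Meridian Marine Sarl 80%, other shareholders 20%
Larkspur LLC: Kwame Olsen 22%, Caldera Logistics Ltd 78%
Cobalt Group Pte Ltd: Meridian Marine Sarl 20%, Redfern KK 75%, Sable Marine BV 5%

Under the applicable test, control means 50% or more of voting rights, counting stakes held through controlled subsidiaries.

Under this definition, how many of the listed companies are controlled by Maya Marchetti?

4

Maya holds 100% of Caldera, so Maya controls Caldera.
Maya holds 63% of Selkirk, so Maya controls Selkirk.
Selkirk holds 100% of Sable, so Maya controls Sable.
Caldera holds 78% of Larkspur, so Maya controls Larkspur.
No other company's threshold is met.
Maya controls 4 companies.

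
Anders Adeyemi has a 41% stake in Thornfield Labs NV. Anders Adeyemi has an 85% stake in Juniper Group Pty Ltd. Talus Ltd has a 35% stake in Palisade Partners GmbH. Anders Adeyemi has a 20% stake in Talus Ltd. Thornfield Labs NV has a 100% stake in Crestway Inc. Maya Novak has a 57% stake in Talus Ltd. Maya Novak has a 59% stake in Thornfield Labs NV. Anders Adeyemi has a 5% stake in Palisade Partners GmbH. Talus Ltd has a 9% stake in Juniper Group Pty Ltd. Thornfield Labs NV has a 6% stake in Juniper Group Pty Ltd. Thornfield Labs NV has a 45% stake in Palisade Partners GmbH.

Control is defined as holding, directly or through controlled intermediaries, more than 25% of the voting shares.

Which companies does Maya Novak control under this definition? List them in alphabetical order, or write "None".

Crestway Inc, Palisade Partners GmbH, Talus Ltd, Thornfield Labs NV

Maya holds 59% of Thornfield, so Maya controls Thornfield.
Maya holds 57% of Talus, so Maya controls Talus.
Thornfield and Talus together hold 45% + 35% = 80% of Palisade, so Maya controls Palisade.
Thornfield holds 100% of Crestway, so Maya controls Crestway.
No other company's threshold is met.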